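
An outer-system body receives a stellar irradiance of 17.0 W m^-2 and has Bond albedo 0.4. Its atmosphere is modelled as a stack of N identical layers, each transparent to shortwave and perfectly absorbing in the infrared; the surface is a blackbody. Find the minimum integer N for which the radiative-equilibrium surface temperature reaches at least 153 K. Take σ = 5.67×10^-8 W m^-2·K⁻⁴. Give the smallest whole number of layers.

The effective emission temperature is T_e = [S(1−α)/(4σ)]^¼ = 81.89 K.
Need (N+1)T_e⁴ ≥ T_s⁴, i.e. N+1 ≥ (153/81.89)⁴ = 12.185.
Rounding up, N = 12.

12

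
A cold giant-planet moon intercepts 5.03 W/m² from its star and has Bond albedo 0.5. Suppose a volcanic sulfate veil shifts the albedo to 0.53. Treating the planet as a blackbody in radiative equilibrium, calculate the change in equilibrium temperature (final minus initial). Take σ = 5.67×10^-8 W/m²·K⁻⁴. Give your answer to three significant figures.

-0.886 K

With α = 0.5, T₁ = 57.71 K.
After:  T₂ = [5.030·0.47/(4σ)]^(1/4) = 56.82 K.
Change: 56.82 − 57.71 = -0.8858 K.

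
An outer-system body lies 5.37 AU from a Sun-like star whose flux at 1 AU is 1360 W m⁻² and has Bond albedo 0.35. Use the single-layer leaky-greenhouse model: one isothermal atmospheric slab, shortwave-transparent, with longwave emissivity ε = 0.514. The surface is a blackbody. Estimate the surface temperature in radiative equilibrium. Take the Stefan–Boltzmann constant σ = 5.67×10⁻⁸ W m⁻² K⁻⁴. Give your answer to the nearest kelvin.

116 kelvin

By the inverse-square law, S = 1360/5.37² = 47.16 W m⁻².
Effective emission temperature (TOA balance): σT_e⁴ = S(1−α)/4 = 7.664 W m⁻² → T_e = 107.8 K.
For a single slab of emissivity ε, T_s⁴ = 2T_e⁴/(2−ε); thus T_s = 107.8·(1.346)^(1/4) = 116.1 K.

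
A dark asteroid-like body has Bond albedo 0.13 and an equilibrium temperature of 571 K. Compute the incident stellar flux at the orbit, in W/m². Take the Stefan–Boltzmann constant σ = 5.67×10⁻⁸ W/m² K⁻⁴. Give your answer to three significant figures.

Invert the energy balance for S: S = 4σT⁴/(1−α).
σT⁴ = 5.67×10⁻⁸·(571)⁴ = 6027 W/m².
S = 4·6027/0.87 = 27710 W/m².

27700 W/m²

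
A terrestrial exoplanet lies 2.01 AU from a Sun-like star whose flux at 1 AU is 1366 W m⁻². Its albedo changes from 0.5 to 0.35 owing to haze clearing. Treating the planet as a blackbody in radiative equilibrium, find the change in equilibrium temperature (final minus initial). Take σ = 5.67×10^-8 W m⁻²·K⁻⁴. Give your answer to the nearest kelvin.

Flux at the orbit: S = 1366/(2.01)² = 338.1 W m⁻².
With α = 0.5, T₁ = 165.2 K.
With α = 0.35, T₂ = 176.4 K.
Change: 176.4 − 165.2 = 11.20 K.

11 K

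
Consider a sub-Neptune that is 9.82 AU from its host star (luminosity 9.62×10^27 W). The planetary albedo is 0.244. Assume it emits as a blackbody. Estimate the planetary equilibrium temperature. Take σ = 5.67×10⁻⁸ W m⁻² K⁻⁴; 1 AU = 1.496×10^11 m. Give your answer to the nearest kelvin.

d = 9.82 × 1.496×10^11 m = 1.469×10^12 m.
Spreading L over a sphere of radius d: S = 9.62×10^27/(4π·1.47×10^12²) = 354.7 W m⁻².
Absorbed flux (global mean): S(1−α)/4 = 354.7·0.756/4 = 67.04 W m⁻².
Set σT⁴ = 67.04 → T = (67.04/σ)^(1/4) = 185.4 K.

185 kelvin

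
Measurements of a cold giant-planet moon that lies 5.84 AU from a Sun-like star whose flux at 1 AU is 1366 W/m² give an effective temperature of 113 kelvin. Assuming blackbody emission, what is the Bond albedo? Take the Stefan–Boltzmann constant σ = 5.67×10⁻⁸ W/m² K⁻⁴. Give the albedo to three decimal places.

0.077

Irradiance scales as 1/d², so S = 1366 W/m² × (1/5.84)² = 40.05 W/m².
Rearranging the radiative balance, α = 1 − 4σT⁴/S.
4σT⁴ = 4·5.67×10⁻⁸·(113)⁴ = 36.98 W/m².
Hence α = 1 − 36.98/40.05 = 0.0767.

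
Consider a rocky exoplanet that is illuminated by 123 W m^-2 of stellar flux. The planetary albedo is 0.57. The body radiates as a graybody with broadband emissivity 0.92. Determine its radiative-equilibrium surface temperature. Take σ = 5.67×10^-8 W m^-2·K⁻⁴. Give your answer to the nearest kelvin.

Absorbed flux (global mean): S(1−α)/4 = 123.0·0.43/4 = 13.22 W m^-2.
Radiative balance εσT⁴ = 13.22 gives T = [13.22/(0.92·σ)]^(1/4) = 126.2 K.

126 K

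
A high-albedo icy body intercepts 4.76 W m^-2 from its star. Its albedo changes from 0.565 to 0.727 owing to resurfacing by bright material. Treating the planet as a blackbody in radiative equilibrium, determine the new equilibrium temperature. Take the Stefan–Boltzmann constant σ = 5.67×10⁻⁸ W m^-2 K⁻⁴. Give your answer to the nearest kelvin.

49 K

New equilibrium: T₂ = [(1−0.727)·4.760/(4σ)]^(1/4) = 48.93 K.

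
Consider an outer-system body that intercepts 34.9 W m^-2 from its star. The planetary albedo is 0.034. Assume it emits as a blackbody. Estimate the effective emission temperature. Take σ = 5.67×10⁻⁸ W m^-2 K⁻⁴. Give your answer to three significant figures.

110 K

The planet absorbs (1−α)S over its disc πR² and re-emits over 4πR², so the mean absorbed flux is (1−0.034)·34.90/4 = 8.428 W m^-2.
In equilibrium σT⁴ equals this, so T = 110.4 K.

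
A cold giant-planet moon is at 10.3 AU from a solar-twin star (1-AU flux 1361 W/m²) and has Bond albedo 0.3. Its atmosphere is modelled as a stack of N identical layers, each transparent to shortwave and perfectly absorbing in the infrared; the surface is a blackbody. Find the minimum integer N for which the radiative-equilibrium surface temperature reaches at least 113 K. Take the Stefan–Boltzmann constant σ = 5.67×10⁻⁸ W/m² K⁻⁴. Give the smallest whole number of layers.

Irradiance scales as 1/d², so S = 1361 W/m² × (1/10.3)² = 12.83 W/m².
Top-of-atmosphere balance: σT_e⁴ = S(1−α)/4 = 2.245 W/m² → T_e = 79.32 K.
Need (N+1)T_e⁴ ≥ T_s⁴, i.e. N+1 ≥ (113/79.32)⁴ = 4.118.
The minimum whole number is N = 4.

4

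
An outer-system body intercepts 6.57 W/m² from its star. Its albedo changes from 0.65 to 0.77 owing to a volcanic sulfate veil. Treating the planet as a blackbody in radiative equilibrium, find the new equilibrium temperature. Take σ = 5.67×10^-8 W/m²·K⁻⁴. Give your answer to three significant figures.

50.8 kelvin

T₂ = [S(1−α₂)/(4σ)]^(1/4) = [6.570·0.23/(4σ)]^(1/4) = 50.81 K.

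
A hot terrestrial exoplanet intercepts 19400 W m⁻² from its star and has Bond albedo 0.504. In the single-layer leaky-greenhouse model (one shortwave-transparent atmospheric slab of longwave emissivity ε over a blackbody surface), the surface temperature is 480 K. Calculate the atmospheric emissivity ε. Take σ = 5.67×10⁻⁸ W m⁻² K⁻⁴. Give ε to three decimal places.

0.402

Effective temperature: T_e = [S(1−α)/(4σ)]^(1/4) = 453.8 K.
Inverting T_s⁴ = 2T_e⁴/(2−ε): (T_e/T_s)⁴ = 0.7992, so ε = 2(1 − 0.7992) = 0.4015.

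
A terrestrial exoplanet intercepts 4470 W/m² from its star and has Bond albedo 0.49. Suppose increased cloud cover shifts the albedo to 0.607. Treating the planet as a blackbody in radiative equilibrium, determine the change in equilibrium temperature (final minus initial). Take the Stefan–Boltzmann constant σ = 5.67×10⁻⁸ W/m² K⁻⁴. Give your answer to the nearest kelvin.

Before: T₁ = [4470·0.51/(4σ)]^(1/4) = 316.6 K.
Final:   T₂ = [S(1−0.607)/(4σ)]^(1/4) = 296.7 K.
ΔT = T₂ − T₁ = -19.97 K.

-20 K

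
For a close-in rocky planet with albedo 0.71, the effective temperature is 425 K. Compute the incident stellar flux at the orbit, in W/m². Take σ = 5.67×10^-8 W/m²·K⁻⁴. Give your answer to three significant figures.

25500 W/m²

From S(1−α)/4 = σT⁴: S = 4σT⁴/(1−α).
The emitted flux is σT⁴ = 1850 W/m².
S = 4·1850/0.29 = 25520 W/m².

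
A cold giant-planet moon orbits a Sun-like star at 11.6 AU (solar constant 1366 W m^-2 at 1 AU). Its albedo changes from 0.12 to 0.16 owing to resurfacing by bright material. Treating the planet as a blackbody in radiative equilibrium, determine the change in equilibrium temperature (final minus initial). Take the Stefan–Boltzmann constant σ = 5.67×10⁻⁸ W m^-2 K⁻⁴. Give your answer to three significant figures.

Flux at the orbit: S = 1366/(11.6)² = 10.15 W m^-2.
With α = 0.12, T₁ = 79.22 K.
Final:   T₂ = [S(1−0.16)/(4σ)]^(1/4) = 78.31 K.
Change: 78.31 − 79.22 = -0.9160 K.

-0.916 K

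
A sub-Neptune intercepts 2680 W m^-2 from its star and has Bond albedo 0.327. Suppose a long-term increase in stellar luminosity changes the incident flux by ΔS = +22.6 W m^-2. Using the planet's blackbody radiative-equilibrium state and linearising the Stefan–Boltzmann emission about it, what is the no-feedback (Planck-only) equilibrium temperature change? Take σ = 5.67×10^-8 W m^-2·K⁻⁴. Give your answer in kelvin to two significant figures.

Unperturbed T_e = [2680·(1−0.327)/(4σ)]^¼ = 298.6 K.
ΔF = Δ[S(1−α)]/4 = (1−0.327)·+22.6/4 = 3.802 W m^-2.
Planck response: λ_P = 4σT_e³ = 4·5.67×10⁻⁸·(298.6)³ = 6.040 W m^-2/K.
So ΔT₀ = 3.802/6.040 = 0.630 K.

0.63 kelvin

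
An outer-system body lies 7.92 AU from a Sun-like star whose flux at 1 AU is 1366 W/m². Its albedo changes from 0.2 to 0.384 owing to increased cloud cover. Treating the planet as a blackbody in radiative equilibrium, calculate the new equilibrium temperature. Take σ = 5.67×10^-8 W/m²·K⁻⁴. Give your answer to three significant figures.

Irradiance scales as 1/d², so S = 1366 W/m² × (1/7.92)² = 21.78 W/m².
New equilibrium: T₂ = [(1−0.384)·21.78/(4σ)]^(1/4) = 87.70 K.

87.7 K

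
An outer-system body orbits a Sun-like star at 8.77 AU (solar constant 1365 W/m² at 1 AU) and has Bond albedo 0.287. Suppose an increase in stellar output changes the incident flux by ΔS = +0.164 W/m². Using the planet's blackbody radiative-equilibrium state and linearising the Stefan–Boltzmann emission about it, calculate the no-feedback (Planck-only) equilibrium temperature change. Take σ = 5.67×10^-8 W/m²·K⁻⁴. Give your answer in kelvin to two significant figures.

0.20 K

By the inverse-square law, S = 1365/8.77² = 17.75 W/m².
Unperturbed T_e = [17.75·(1−0.287)/(4σ)]^¼ = 86.43 K.
TOA radiative forcing: ΔF = (1−α)ΔS/4 = 0.713·(+0.164)/4 = 0.02923 W/m².
The Planck feedback parameter is 4σT_e³ = 0.1464 W/m²/K.
Hence the no-feedback warming is ΔF/(4σT_e³) = 0.200 K.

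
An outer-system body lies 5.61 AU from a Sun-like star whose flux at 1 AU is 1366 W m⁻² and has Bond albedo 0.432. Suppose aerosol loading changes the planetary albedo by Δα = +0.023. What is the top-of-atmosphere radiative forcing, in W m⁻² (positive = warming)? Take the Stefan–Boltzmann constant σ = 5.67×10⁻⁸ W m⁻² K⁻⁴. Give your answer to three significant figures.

-0.250 W m⁻²

Irradiance scales as 1/d², so S = 1366 W m⁻² × (1/5.61)² = 43.40 W m⁻².
TOA radiative forcing: ΔF = −S·Δα/4 = −43.40·(+0.023)/4 = -0.2496 W m⁻².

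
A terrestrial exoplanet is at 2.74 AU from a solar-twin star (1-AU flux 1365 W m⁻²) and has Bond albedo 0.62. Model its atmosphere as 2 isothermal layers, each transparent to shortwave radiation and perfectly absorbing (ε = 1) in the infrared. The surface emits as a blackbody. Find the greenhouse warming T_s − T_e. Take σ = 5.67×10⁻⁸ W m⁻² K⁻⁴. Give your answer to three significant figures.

Flux at the orbit: S = 1365/(2.74)² = 181.8 W m⁻².
OLR = S(1−α)/4 = 17.27 W m⁻²; the top layer radiates at T_e = 132.1 K.
T_s = (N+1)^(1/4)·T_e = 173.9 K.
So the greenhouse effect raises the surface by 173.9 − 132.1 = 41.76 K.

41.8 K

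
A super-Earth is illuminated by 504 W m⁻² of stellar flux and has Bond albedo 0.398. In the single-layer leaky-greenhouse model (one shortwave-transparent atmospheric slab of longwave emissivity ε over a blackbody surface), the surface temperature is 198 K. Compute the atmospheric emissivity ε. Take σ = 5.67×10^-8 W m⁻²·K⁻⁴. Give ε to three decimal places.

0.259

TOA balance gives T_e = 191.2 K.
Inverting T_s⁴ = 2T_e⁴/(2−ε): (T_e/T_s)⁴ = 0.8704, so ε = 2(1 − 0.8704) = 0.2592.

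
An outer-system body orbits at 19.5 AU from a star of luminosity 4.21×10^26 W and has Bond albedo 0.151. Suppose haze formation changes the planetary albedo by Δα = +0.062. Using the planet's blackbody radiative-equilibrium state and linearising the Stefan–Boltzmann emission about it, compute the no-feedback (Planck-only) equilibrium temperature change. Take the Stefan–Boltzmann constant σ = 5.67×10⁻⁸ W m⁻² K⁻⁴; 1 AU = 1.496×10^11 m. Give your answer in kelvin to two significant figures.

Orbital distance: d = 19.5 AU = 2.917×10^12 m.
S = L/(4πd²) = 3.937 W m⁻².
Unperturbed T_e = [3.937·(1−0.151)/(4σ)]^¼ = 61.96 K.
The change in absorbed flux is Δ[S(1−α)/4] = −SΔα/4 = -0.06102 W m⁻².
Planck response: λ_P = 4σT_e³ = 4·5.67×10⁻⁸·(61.96)³ = 0.05394 W m⁻²/K.
So ΔT₀ = -0.06102/0.05394 = -1.13 K.

-1.1 kelvin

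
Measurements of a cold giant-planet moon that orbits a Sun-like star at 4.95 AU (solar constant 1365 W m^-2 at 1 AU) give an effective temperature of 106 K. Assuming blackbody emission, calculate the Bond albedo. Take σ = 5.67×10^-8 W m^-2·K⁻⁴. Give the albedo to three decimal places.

By the inverse-square law, S = 1365/4.95² = 55.71 W m^-2.
From σT⁴ = S(1−α)/4 we invert for α: 1−α = 4σT⁴/S.
σT⁴ = 7.158 W m^-2, so 4σT⁴ = 28.63 W m^-2.
Hence α = 1 − 28.63/55.71 = 0.4860.

0.486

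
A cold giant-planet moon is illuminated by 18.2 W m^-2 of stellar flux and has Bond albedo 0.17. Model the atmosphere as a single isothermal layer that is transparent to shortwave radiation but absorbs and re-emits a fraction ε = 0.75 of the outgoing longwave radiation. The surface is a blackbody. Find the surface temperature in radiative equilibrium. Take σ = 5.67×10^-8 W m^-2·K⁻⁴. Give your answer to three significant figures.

102 K

Effective emission temperature (TOA balance): σT_e⁴ = S(1−α)/4 = 3.776 W m^-2 → T_e = 90.34 K.
The surface balance (absorbed SW + ε·downward IR = σT_s⁴) with T_a⁴ = T_s⁴/2 reduces to T_s = T_e·[2/(2−ε)]^¼ = 101.6 K.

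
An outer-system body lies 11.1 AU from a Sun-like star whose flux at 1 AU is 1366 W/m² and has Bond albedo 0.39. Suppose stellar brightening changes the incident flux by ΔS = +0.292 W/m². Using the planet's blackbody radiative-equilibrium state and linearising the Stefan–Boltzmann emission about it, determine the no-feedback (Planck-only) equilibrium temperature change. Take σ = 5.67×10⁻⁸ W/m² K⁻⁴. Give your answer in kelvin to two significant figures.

By the inverse-square law, S = 1366/11.1² = 11.09 W/m².
Unperturbed T_e = [11.09·(1−0.39)/(4σ)]^¼ = 73.90 K.
Only a fraction (1−α) is absorbed and it's spread over 4πR², so ΔF = (1−α)ΔS/4 = 0.04453 W/m².
Linearising σT⁴ gives d(σT⁴)/dT = 4σT_e³ = 0.09152 W/m² per K.
So ΔT₀ = 0.04453/0.09152 = 0.487 K.

0.49 kelvin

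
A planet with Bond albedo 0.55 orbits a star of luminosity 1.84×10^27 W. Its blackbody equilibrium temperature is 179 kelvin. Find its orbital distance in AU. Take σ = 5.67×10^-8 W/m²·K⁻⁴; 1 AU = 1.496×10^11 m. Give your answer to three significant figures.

Required flux: S = 4σT⁴/(1−α) = 517.4 W/m².
From L = 4πd²S, d = √(1.84×10^27/(4π·517.4)) = 5.320×10^11 m = 3.556 AU.

3.56 AU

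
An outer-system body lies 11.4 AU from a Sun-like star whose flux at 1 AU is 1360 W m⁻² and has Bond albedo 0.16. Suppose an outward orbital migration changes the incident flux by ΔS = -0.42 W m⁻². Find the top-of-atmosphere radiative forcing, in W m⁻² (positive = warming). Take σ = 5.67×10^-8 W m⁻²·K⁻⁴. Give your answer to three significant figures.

-0.0882 W m⁻²

Irradiance scales as 1/d², so S = 1360 W m⁻² × (1/11.4)² = 10.46 W m⁻².
Only a fraction (1−α) is absorbed and it's spread over 4πR², so ΔF = (1−α)ΔS/4 = -0.08820 W m⁻².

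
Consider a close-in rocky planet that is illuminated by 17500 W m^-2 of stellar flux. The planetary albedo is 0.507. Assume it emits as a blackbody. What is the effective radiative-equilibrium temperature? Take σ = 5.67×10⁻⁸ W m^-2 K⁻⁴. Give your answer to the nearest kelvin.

Absorbed flux (global mean): S(1−α)/4 = 17500·0.493/4 = 2157 W m^-2.
In equilibrium σT⁴ equals this, so T = 441.6 K.

442 kelvin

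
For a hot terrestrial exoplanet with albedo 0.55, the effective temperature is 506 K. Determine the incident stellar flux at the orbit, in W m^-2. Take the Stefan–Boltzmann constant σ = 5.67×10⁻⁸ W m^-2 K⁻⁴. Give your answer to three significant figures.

33000 W m^-2

From S(1−α)/4 = σT⁴: S = 4σT⁴/(1−α).
The emitted flux is σT⁴ = 3717 W m^-2.
S = 4·3717/0.45 = 33040 W m^-2.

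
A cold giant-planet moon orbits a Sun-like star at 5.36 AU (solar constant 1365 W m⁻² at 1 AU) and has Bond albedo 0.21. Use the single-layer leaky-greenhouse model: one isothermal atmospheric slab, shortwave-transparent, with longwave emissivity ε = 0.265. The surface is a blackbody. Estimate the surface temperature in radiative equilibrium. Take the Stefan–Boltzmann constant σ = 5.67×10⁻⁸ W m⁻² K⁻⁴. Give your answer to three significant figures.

By the inverse-square law, S = 1365/5.36² = 47.51 W m⁻².
At the top of the atmosphere, σT_e⁴ = S(1−α)/4 = 9.384 W m⁻², giving T_e = 113.4 K.
Surface balance with a leaky layer gives σT_s⁴ = σT_e⁴·2/(2−ε), so T_s = T_e·[2/(2−0.265)]^(1/4) = 117.5 K.

118 K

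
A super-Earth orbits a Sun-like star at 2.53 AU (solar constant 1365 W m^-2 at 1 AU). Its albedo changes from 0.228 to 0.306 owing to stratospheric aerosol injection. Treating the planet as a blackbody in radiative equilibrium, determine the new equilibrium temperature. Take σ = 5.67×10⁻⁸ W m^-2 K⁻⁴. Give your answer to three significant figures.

By the inverse-square law, S = 1365/2.53² = 213.3 W m^-2.
T₂ = [S(1−α₂)/(4σ)]^(1/4) = [213.3·0.694/(4σ)]^(1/4) = 159.8 K.

160 K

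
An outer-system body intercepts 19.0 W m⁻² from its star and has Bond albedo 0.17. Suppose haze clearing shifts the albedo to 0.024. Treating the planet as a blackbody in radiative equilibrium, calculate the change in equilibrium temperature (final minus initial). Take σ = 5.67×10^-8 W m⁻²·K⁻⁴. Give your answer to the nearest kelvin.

With α = 0.17, T₁ = 91.32 K.
With α = 0.024, T₂ = 95.09 K.
Change: 95.09 − 91.32 = 3.775 K.

4 K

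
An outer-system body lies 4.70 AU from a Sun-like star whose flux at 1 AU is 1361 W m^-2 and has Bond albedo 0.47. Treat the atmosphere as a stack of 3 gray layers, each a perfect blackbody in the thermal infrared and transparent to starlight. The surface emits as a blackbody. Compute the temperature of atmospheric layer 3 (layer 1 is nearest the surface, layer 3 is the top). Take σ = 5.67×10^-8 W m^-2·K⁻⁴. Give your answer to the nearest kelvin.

By the inverse-square law, S = 1361/4.70² = 61.61 W m^-2.
Top-of-atmosphere balance: σT_e⁴ = S(1−α)/4 = 8.164 W m^-2 → T_e = 109.5 K.
In the N-layer model, layer k (counted from the surface) has T_k = (N+1−k)^(1/4)·T_e.
T_3 = (1)^(1/4)·109.5 = 109.5 K.

110 K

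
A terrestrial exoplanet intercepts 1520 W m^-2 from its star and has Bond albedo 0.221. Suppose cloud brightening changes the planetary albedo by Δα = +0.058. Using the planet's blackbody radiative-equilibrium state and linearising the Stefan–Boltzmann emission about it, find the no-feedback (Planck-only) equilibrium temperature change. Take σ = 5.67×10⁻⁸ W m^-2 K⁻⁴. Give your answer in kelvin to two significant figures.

-5.0 K

The baseline emission temperature is T_e = 268.8 K.
TOA radiative forcing: ΔF = −S·Δα/4 = −1520·(+0.058)/4 = -22.04 W m^-2.
The Planck feedback parameter is 4σT_e³ = 4.405 W m^-2/K.
ΔT₀ = ΔF/λ_P = -22.04/4.405 = -5.00 K.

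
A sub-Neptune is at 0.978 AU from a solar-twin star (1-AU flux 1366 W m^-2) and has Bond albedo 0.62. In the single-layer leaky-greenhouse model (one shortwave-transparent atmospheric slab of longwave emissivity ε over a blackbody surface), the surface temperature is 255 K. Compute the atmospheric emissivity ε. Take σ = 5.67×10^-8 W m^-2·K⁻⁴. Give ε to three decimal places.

Irradiance scales as 1/d², so S = 1366 W m^-2 × (1/0.978)² = 1428 W m^-2.
TOA balance gives T_e = 221.2 K.
T_s⁴ = T_e⁴·2/(2−ε) → ε = 2 − 2(T_e/T_s)⁴ = 2 − 2·(221.2/255)⁴ = 0.8682.

0.868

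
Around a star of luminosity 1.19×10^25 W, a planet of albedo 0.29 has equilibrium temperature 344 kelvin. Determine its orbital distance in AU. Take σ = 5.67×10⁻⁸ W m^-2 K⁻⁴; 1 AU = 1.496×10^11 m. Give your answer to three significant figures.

Energy balance gives S = 4σT⁴/(1−α) = 4473 W m^-2.
From L = 4πd²S, d = √(1.19×10^25/(4π·4473)) = 1.455×10^10 m = 0.09726 AU.

0.0973 AU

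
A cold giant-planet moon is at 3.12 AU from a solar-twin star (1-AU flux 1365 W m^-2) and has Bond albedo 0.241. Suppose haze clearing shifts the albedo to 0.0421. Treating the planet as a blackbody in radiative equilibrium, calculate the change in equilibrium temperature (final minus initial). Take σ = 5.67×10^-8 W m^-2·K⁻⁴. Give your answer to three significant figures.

Flux at the orbit: S = 1365/(3.12)² = 140.2 W m^-2.
Before: T₁ = [140.2·0.759/(4σ)]^(1/4) = 147.2 K.
Final:   T₂ = [S(1−0.0421)/(4σ)]^(1/4) = 156.0 K.
ΔT = T₂ − T₁ = 8.818 K.

8.82 kelvin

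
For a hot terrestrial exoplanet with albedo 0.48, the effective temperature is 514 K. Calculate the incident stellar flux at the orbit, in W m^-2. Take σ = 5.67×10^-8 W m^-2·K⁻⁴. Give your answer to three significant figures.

30400 W m^-2

From S(1−α)/4 = σT⁴: S = 4σT⁴/(1−α).
The emitted flux is σT⁴ = 3958 W m^-2.
S = 4·3958/0.52 = 30440 W m^-2.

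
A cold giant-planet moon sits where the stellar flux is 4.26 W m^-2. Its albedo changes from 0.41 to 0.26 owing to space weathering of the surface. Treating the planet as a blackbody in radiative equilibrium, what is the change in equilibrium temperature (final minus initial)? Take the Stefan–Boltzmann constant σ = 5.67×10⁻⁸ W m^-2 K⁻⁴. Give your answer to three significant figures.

3.36 K

Initial: T₁ = [S(1−0.41)/(4σ)]^(1/4) = 57.70 K.
After:  T₂ = [4.260·0.74/(4σ)]^(1/4) = 61.06 K.
ΔT = T₂ − T₁ = 3.362 K.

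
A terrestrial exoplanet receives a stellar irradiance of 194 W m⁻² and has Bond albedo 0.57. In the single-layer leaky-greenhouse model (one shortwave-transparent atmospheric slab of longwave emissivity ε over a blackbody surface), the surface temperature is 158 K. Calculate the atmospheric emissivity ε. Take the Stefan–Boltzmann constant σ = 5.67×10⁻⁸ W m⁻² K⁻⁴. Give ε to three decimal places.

First, T_e = [194.0·(1−0.57)/(4σ)]^(1/4) = 138.5 K.
Since (2−ε)/2 = (T_e/T_s)⁴ = 0.5902, ε = 0.8196.

0.820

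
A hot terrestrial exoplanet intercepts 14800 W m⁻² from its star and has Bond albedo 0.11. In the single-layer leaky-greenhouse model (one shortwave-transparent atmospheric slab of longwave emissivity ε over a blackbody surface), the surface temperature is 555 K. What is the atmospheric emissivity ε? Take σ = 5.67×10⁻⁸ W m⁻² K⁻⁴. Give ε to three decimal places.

TOA balance gives T_e = 490.9 K.
Since (2−ε)/2 = (T_e/T_s)⁴ = 0.6121, ε = 0.7758.

0.776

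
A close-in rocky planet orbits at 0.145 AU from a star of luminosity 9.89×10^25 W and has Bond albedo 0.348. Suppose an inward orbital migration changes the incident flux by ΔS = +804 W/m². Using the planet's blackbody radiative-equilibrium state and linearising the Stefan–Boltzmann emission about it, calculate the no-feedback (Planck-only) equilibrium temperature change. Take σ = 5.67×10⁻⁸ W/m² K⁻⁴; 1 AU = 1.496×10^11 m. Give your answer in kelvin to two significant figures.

5.6 kelvin

d = 0.145 × 1.496×10^11 m = 2.169×10^10 m.
S = L/(4πd²) = 16730 W/m².
Reference equilibrium: T_e = [S(1−α)/(4σ)]^(1/4) = 468.3 K.
ΔF = Δ[S(1−α)]/4 = (1−0.348)·+804/4 = 131.1 W/m².
Linearising σT⁴ gives d(σT⁴)/dT = 4σT_e³ = 23.29 W/m² per K.
Hence the no-feedback warming is ΔF/(4σT_e³) = 5.63 K.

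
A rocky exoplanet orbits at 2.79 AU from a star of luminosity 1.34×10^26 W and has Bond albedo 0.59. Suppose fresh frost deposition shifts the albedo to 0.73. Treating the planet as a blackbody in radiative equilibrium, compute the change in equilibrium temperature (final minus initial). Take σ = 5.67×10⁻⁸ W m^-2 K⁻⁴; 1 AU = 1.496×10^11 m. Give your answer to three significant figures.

-10.2 K

d = 2.79 × 1.496×10^11 m = 4.174×10^11 m.
Spreading L over a sphere of radius d: S = 1.34×10^26/(4π·4.17×10^11²) = 61.21 W m^-2.
Initial: T₁ = [S(1−0.59)/(4σ)]^(1/4) = 102.6 K.
After:  T₂ = [61.21·0.27/(4σ)]^(1/4) = 92.39 K.
ΔT = T₂ − T₁ = -10.17 K.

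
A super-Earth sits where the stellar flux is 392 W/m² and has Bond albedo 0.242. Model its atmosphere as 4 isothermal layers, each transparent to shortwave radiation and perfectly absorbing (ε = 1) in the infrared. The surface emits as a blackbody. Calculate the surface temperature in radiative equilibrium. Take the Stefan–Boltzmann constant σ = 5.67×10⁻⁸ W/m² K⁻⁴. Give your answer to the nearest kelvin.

284 K

Top-of-atmosphere balance: σT_e⁴ = S(1−α)/4 = 74.28 W/m² → T_e = 190.3 K.
For an N-layer opaque stack, T_s⁴ = (N+1)T_e⁴, hence T_s = (5)^(1/4)×190.3 K = 284.5 K.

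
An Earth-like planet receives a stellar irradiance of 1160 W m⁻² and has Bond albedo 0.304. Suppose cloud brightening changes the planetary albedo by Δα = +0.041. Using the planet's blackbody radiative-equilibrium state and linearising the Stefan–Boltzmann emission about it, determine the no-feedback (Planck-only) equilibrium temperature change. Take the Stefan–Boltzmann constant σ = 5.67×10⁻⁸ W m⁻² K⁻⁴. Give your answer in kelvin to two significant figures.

Reference equilibrium: T_e = [S(1−α)/(4σ)]^(1/4) = 244.3 K.
ΔF = −(S/4)Δα = −(1160/4)×(+0.041) = -11.89 W m⁻².
Linearising σT⁴ gives d(σT⁴)/dT = 4σT_e³ = 3.305 W m⁻² per K.
Hence the no-feedback warming is ΔF/(4σT_e³) = -3.60 K.

-3.6 kelvin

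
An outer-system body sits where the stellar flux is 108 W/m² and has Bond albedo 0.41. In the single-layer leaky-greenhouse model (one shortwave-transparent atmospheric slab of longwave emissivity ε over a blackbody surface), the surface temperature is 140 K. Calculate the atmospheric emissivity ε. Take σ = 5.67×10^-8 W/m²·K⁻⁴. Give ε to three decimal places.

TOA balance gives T_e = 129.5 K.
Since (2−ε)/2 = (T_e/T_s)⁴ = 0.7313, ε = 0.5373.

0.537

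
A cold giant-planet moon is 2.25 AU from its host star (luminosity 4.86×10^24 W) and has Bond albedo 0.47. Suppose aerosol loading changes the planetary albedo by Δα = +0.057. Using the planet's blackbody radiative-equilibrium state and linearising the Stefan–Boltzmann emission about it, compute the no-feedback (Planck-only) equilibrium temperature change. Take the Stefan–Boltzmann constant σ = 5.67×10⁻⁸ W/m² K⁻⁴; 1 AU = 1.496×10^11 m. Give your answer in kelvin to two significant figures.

-1.4 K

d = 2.25 × 1.496×10^11 m = 3.366×10^11 m.
Flux at the orbit: S = L/(4πd²) = 4.86×10^24/(4π·(3.37×10^11)²) = 3.413 W/m².
Unperturbed T_e = [3.413·(1−0.47)/(4σ)]^¼ = 53.14 K.
The change in absorbed flux is Δ[S(1−α)/4] = −SΔα/4 = -0.04864 W/m².
Planck response: λ_P = 4σT_e³ = 4·5.67×10⁻⁸·(53.14)³ = 0.03404 W/m²/K.
So ΔT₀ = -0.04864/0.03404 = -1.43 K.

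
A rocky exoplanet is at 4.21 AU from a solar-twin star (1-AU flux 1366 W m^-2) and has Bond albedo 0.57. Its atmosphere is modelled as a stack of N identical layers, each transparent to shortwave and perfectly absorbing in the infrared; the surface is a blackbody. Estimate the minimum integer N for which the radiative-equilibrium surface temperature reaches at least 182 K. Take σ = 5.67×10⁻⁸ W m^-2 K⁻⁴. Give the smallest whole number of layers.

Irradiance scales as 1/d², so S = 1366 W m^-2 × (1/4.21)² = 77.07 W m^-2.
The effective emission temperature is T_e = [S(1−α)/(4σ)]^¼ = 109.9 K.
T_s = (N+1)^(1/4)·T_e ≥ 182 K requires N+1 ≥ (T_s/T_e)⁴ = (182/109.9)⁴ = 7.509.
Rounding up, N = 7.

7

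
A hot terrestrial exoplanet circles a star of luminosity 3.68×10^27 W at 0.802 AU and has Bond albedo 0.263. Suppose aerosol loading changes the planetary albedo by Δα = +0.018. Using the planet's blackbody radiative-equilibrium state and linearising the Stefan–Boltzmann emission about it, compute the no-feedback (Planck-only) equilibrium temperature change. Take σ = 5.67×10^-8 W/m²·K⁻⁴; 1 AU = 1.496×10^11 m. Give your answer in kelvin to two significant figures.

Orbital distance: d = 0.802 AU = 1.200×10^11 m.
Spreading L over a sphere of radius d: S = 3.68×10^27/(4π·1.20×10^11²) = 20340 W/m².
The baseline emission temperature is T_e = 507.1 K.
TOA radiative forcing: ΔF = −S·Δα/4 = −20340·(+0.018)/4 = -91.55 W/m².
The Planck feedback parameter is 4σT_e³ = 29.57 W/m²/K.
So ΔT₀ = -91.55/29.57 = -3.10 K.

-3.1 kelvin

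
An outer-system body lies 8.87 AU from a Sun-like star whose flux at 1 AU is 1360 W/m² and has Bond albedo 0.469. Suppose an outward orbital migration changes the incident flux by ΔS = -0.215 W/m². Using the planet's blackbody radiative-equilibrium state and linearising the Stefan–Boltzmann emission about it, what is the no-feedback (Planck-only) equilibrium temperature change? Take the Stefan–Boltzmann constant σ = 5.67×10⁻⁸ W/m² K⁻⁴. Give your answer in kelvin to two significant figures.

-0.25 kelvin

By the inverse-square law, S = 1360/8.87² = 17.29 W/m².
Reference equilibrium: T_e = [S(1−α)/(4σ)]^(1/4) = 79.76 K.
TOA radiative forcing: ΔF = (1−α)ΔS/4 = 0.531·(-0.215)/4 = -0.02854 W/m².
The Planck feedback parameter is 4σT_e³ = 0.1151 W/m²/K.
ΔT₀ = ΔF/λ_P = -0.02854/0.1151 = -0.248 K.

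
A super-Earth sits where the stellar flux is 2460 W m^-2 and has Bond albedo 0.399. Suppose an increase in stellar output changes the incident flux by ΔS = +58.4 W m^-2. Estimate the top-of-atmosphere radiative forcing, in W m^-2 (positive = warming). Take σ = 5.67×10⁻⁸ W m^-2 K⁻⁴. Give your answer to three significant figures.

8.77 W m^-2

TOA radiative forcing: ΔF = (1−α)ΔS/4 = 0.601·(+58.4)/4 = 8.775 W m^-2.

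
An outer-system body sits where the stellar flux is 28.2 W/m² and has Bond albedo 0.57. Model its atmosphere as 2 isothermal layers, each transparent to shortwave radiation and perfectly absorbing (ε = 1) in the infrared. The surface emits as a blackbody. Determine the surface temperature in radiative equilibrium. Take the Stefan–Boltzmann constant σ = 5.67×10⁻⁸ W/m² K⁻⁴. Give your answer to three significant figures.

113 K

Top-of-atmosphere balance: σT_e⁴ = S(1−α)/4 = 3.032 W/m² → T_e = 85.51 K.
For an N-layer opaque stack, T_s⁴ = (N+1)T_e⁴, hence T_s = (3)^(1/4)×85.51 K = 112.5 K.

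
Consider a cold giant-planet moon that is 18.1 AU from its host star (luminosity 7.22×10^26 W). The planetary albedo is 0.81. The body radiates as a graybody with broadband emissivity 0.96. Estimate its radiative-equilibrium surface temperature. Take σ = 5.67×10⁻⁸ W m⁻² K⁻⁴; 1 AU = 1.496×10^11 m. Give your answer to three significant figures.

51.1 kelvin

Orbital distance: d = 18.1 AU = 2.708×10^12 m.
S = L/(4πd²) = 7.836 W m⁻².
Absorbed flux (global mean): S(1−α)/4 = 7.836·0.19/4 = 0.3722 W m⁻².
Radiative balance εσT⁴ = 0.3722 gives T = [0.3722/(0.96·σ)]^(1/4) = 51.14 K.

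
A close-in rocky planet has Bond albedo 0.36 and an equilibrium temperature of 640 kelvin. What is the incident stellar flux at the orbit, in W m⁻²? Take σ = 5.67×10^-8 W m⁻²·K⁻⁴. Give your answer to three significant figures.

From S(1−α)/4 = σT⁴: S = 4σT⁴/(1−α).
The emitted flux is σT⁴ = 9513 W m⁻².
S = 4·9513/0.64 = 59450 W m⁻².

59500 W m⁻²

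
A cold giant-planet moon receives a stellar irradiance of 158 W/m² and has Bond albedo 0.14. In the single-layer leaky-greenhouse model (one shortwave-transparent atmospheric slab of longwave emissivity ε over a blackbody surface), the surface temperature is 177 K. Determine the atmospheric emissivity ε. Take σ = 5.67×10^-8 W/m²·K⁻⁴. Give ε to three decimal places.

First, T_e = [158.0·(1−0.14)/(4σ)]^(1/4) = 156.5 K.
T_s⁴ = T_e⁴·2/(2−ε) → ε = 2 − 2(T_e/T_s)⁴ = 2 − 2·(156.5/177)⁴ = 0.7792.

0.779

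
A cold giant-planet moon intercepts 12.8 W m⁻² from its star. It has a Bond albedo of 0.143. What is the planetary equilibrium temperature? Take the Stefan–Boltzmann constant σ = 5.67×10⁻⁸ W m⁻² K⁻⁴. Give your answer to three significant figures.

Absorbed flux (global mean): S(1−α)/4 = 12.80·0.857/4 = 2.742 W m⁻².
Balancing against σT⁴: T = (2.742/5.67×10⁻⁸)^(1/4) = 83.39 K.

83.4 K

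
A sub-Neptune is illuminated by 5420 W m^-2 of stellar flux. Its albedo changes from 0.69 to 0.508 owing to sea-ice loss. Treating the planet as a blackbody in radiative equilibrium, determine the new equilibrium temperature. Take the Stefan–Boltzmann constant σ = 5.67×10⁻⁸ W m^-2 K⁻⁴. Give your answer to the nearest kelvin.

With the new albedo, S(1−α₂)/4 = 666.7 W m^-2, so T₂ = 329.3 K.

329 K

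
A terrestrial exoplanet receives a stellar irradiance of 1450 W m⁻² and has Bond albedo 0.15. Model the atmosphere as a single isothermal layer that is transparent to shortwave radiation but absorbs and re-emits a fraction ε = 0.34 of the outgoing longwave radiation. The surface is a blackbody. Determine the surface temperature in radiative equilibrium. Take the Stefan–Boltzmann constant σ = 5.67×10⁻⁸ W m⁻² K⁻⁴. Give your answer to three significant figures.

Effective emission temperature (TOA balance): σT_e⁴ = S(1−α)/4 = 308.1 W m⁻² → T_e = 271.5 K.
Surface balance with a leaky layer gives σT_s⁴ = σT_e⁴·2/(2−ε), so T_s = T_e·[2/(2−0.34)]^(1/4) = 284.5 K.

284 kelvin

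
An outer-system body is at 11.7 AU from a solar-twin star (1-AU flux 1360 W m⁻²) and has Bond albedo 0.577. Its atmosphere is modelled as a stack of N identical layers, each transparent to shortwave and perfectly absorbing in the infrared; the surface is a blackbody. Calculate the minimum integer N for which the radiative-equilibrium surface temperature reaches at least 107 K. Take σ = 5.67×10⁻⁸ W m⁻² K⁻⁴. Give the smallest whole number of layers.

Irradiance scales as 1/d², so S = 1360 W m⁻² × (1/11.7)² = 9.935 W m⁻².
The effective emission temperature is T_e = [S(1−α)/(4σ)]^¼ = 65.61 K.
Need (N+1)T_e⁴ ≥ T_s⁴, i.e. N+1 ≥ (107/65.61)⁴ = 7.074.
So N ≥ 6.074; the smallest integer is N = 7.

7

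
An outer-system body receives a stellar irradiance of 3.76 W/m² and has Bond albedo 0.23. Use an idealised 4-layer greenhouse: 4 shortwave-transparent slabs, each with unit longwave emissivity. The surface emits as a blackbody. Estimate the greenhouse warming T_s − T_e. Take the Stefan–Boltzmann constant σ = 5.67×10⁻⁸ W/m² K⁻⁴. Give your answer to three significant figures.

29.6 kelvin

Top-of-atmosphere balance: σT_e⁴ = S(1−α)/4 = 0.7238 W/m² → T_e = 59.77 K.
T_s = (N+1)^(1/4)·T_e = 89.38 K.
Warming: T_s − T_e = 29.61 K.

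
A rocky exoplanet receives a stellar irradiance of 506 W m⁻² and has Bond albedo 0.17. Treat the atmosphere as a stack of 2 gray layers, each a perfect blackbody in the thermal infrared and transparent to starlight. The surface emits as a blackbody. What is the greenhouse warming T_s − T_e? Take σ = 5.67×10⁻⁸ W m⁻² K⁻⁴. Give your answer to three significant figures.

65.6 K

OLR = S(1−α)/4 = 105.0 W m⁻²; the top layer radiates at T_e = 207.4 K.
Surface: T_s = (3)^¼·T_e = 273.0 K.
So the greenhouse effect raises the surface by 273.0 − 207.4 = 65.57 K.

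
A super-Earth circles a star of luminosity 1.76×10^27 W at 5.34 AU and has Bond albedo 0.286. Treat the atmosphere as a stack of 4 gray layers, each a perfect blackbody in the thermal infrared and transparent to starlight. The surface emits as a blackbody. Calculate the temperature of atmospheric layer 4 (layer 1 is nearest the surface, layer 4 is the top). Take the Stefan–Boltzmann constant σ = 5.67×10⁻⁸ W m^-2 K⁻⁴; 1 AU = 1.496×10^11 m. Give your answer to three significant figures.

Orbital distance: d = 5.34 AU = 7.989×10^11 m.
Flux at the orbit: S = L/(4πd²) = 1.76×10^27/(4π·(7.99×10^11)²) = 219.5 W m^-2.
OLR = S(1−α)/4 = 39.17 W m^-2; the top layer radiates at T_e = 162.1 K.
In the N-layer model, layer k (counted from the surface) has T_k = (N+1−k)^(1/4)·T_e.
With k = 4: T_4 = (4+1−4)^¼·162.1 K = 162.1 K.

162 K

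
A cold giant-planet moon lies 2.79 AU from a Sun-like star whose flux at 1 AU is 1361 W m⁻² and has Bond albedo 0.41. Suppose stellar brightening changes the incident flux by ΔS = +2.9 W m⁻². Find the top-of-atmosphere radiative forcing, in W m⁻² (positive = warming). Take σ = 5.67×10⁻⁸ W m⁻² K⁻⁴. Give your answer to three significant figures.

0.428 W m⁻²

Irradiance scales as 1/d², so S = 1361 W m⁻² × (1/2.79)² = 174.8 W m⁻².
ΔF = Δ[S(1−α)]/4 = (1−0.41)·+2.9/4 = 0.4278 W m⁻².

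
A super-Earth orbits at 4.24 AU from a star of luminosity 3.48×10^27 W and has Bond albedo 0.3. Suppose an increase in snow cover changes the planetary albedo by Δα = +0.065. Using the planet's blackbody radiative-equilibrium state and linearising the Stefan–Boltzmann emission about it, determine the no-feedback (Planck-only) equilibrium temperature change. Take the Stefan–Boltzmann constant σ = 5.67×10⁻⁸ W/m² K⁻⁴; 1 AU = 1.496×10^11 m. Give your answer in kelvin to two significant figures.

d = 4.24 × 1.496×10^11 m = 6.343×10^11 m.
Flux at the orbit: S = L/(4πd²) = 3.48×10^27/(4π·(6.34×10^11)²) = 688.3 W/m².
Reference equilibrium: T_e = [S(1−α)/(4σ)]^(1/4) = 214.7 K.
The change in absorbed flux is Δ[S(1−α)/4] = −SΔα/4 = -11.18 W/m².
Planck response: λ_P = 4σT_e³ = 4·5.67×10⁻⁸·(214.7)³ = 2.244 W/m²/K.
So ΔT₀ = -11.18/2.244 = -4.98 K.

-5.0 K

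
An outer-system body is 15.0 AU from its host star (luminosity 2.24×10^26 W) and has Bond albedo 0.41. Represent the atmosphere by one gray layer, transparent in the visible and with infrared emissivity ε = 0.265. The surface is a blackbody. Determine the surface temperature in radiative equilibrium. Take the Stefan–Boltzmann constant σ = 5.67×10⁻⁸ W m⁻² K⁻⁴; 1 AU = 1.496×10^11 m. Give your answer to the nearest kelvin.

57 kelvin

Orbital distance: d = 15.0 AU = 2.244×10^12 m.
Flux at the orbit: S = L/(4πd²) = 2.24×10^26/(4π·(2.24×10^12)²) = 3.540 W m⁻².
The planet radiates to space at T_e = [S(1−α)/(4σ)]^(1/4) = 55.09 K.
The surface balance (absorbed SW + ε·downward IR = σT_s⁴) with T_a⁴ = T_s⁴/2 reduces to T_s = T_e·[2/(2−ε)]^¼ = 57.08 K.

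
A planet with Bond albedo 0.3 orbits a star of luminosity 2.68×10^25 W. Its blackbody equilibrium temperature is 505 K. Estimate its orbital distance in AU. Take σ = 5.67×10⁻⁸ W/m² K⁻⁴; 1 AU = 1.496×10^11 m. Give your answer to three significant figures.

Energy balance gives S = 4σT⁴/(1−α) = 21070 W/m².
From L = 4πd²S, d = √(2.68×10^25/(4π·21070)) = 1.006×10^10 m = 0.06725 AU.

0.0672 AU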